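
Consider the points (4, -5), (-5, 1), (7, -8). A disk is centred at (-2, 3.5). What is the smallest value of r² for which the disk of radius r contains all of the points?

213.25

The required radius is the distance from (-2, 3.5) to the farthest point.
Squared distances: 108.25, 15.25, 213.25.
Maximum is 213.25, attained at (7, -8).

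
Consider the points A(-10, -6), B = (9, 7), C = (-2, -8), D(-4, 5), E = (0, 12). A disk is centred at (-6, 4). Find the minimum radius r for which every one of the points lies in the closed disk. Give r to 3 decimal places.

The required radius is the distance from (-6, 4) to the farthest point.
Squared distances: 116, 234, 160, 5, 100.
Maximum is 234, attained at B.
r = √234 ≈ 15.297.

15.297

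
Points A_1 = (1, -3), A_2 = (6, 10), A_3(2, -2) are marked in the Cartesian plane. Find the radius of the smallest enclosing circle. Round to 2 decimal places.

Side lengths²: A_1A_2² = 194, A_1A_3² = 2, A_2A_3² = 160.
Since A_1A_2² = 194 ≥ 160 + 2 = 162, the angle opposite A_1A_2 is not acute, so the smallest enclosing circle has A_1A_2 as diameter.
Centre = midpoint of A_1A_2 = (3.5, 3.5), r² = 194/4 = 48.5.
r = √(48.5) ≈ 6.96.

6.96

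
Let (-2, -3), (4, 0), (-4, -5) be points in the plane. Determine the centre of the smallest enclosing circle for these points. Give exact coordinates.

Call the three points A, B, C in the order given.
Side lengths²: AB² = 45, AC² = 8, BC² = 89.
Since BC² = 89 ≥ 45 + 8 = 53, the angle opposite BC is not acute, so the smallest enclosing circle has BC as diameter.
Centre = midpoint of BC = (0, -2.5), r² = 89/4 = 22.25.
Centre = (0, -2.5).

(0, -2.5)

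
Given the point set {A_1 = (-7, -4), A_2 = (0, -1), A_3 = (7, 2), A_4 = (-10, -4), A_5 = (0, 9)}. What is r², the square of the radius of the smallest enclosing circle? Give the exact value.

A smallest enclosing disk is always determined by at most three of the input points on its boundary.
The minimum enclosing circle is determined by three boundary points: A_3, A_4, A_5.
Their circumcentre is (-87/46, 5/46) with r² = 87425/1058.
The farthest remaining point A_1 is at distance² 45473/1058 ≤ 87425/1058.

87425/1058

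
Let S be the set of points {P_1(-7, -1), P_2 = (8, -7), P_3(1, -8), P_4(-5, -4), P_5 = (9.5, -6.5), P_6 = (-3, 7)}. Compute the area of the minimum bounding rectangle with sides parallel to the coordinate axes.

x ranges over [-7, 9.5], width 16.5.
y ranges over [-8, 7], height 15.
Area = 16.5 × 15 = 247.5.

247.5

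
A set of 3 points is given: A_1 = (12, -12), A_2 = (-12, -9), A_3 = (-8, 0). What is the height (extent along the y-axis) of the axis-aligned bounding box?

12

max y = 0, min y = -12, so height = 12.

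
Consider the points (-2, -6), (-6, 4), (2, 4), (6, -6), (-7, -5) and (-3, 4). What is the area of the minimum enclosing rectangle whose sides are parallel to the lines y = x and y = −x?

In coordinates u = x + y, v = x − y the rectangle is axis-aligned; the map (x,y)→(u,v) scales areas by 2.
u-values: -8, -2, 6, 0, -12, 1; range = 6 − (-12) = 18.
v-values: 4, -10, -2, 12, -2, -7; range = 12 − (-10) = 22.
Area = (18 × 22) / 2 = 198.

198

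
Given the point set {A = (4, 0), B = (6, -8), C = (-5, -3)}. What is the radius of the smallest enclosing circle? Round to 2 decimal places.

6.06

Side lengths²: AB² = 68, AC² = 90, BC² = 146.
Since BC² = 146 < 90 + 68 = 158, the triangle is acute, so the smallest enclosing circle is the circumcircle.
Circumcentre = (9/13, -66/13), r² = 6205/169.
r = √(6205/169) ≈ 6.06.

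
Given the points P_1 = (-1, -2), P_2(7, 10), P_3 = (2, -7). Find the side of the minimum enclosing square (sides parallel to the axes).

The bounding box has width 8 and height 17.
An axis-aligned square enclosing the set must have side ≥ max(width, height).
So the minimum side is max(8, 17) = 17.

17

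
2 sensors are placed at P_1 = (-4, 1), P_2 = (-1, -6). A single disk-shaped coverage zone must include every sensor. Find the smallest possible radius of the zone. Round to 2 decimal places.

The smallest circle enclosing two points has them as diameter endpoints.
Centre = midpoint = (-2.5, -2.5); r² = |P_1P_2|²/4 = 58/4 = 14.5.
r = √(14.5) ≈ 3.81.

3.81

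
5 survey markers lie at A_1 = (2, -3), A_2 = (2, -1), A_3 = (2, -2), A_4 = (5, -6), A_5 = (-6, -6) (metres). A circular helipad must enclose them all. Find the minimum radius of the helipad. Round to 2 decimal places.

5.50

The minimum enclosing circle of a finite set is fixed by two of the points (as a diameter) or three (as a circumcircle).
The minimum enclosing circle is determined by three boundary points: A_2, A_4, A_5.
Their circumcentre is (-0.5, -5.9) with r² = 30.26.
The farthest remaining point A_3 is at distance² 21.46 ≤ 30.26.
r = √(30.26) ≈ 5.50.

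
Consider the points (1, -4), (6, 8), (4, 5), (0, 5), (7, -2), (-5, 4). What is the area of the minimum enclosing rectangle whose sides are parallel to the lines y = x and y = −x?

In coordinates u = x + y, v = x − y the rectangle is axis-aligned; the map (x,y)→(u,v) scales areas by 2.
u-values: -3, 14, 9, 5, 5, -1; range = 14 − (-3) = 17.
v-values: 5, -2, -1, -5, 9, -9; range = 9 − (-9) = 18.
Area = (17 × 18) / 2 = 153.

153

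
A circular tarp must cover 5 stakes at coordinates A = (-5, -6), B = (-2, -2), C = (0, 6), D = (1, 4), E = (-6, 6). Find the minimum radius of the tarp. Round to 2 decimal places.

6.52

A smallest enclosing disk is always determined by at most three of the input points on its boundary.
The minimum enclosing circle is determined by three boundary points: A, C, E.
Their circumcentre is (-3, 5/24) with r² = 24505/576.
The farthest remaining point D is at distance² 17497/576 ≤ 24505/576.
r = √(24505/576) ≈ 6.52.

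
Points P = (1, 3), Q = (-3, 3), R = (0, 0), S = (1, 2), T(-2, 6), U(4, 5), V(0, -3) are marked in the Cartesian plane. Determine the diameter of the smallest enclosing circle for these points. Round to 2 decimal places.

By Welzl's lemma the MEC is supported by two points (diametrically opposite) or three points (on a circumcircle).
The minimum enclosing circle is determined by three boundary points: T, U, V.
Their circumcentre is (5/13, 47/26) with r² = 15725/676.
The farthest remaining point Q is at distance² 8705/676 ≤ 15725/676.
Diameter = 2r = 2√(15725/676) ≈ 9.65.

9.65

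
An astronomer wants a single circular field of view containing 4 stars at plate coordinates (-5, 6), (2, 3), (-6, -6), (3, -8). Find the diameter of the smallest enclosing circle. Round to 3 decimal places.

16.125

The minimum enclosing circle of a finite set is fixed by two of the points (as a diameter) or three (as a circumcircle).
The farthest pair is (-5, 6)–(3, -8) with squared distance 260. The circle on this segment as diameter has centre (-1, -1) and r² = 260/4 = 65.
Check (2, 3): distance² to centre = 25 ≤ 65, so it lies inside.
All remaining points lie in this disk, and no smaller disk contains both endpoints, so this is the minimum enclosing circle.
Diameter = 2r = 2√65 ≈ 16.125.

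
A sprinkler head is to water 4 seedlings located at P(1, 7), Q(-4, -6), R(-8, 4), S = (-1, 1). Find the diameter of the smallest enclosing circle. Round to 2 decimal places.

13.95

By Welzl's lemma the MEC is supported by two points (diametrically opposite) or three points (on a circumcircle).
The minimum enclosing circle is determined by three boundary points: P, Q, R.
Their circumcentre is (-32/17, 11/17) with r² = 14065/289.
The farthest remaining point S is at distance² 261/289 ≤ 14065/289.
Diameter = 2r = 2√(14065/289) ≈ 13.95.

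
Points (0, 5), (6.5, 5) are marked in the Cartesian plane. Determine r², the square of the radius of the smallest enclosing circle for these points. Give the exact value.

The smallest circle enclosing two points has them as diameter endpoints.
Centre = midpoint = (3.25, 5); r² = |(0, 5)−(6.5, 5)|²/4 = 42.25/4 = 10.5625.

10.5625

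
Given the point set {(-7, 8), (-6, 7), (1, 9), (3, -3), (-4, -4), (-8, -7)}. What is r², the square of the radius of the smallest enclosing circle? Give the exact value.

84.25

By Welzl's lemma the MEC is supported by two points (diametrically opposite) or three points (on a circumcircle).
The farthest pair is (1, 9)–(-8, -7) with squared distance 337. The circle on this segment as diameter has centre (-3.5, 1) and r² = 337/4 = 84.25.
Check (-7, 8): distance² to centre = 61.25 ≤ 84.25, so it lies inside.
All remaining points lie in this disk, and no smaller disk contains both endpoints, so this is the minimum enclosing circle.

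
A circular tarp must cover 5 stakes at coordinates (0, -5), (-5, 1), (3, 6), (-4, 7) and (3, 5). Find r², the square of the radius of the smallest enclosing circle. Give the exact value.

By Welzl's lemma the MEC is supported by two points (diametrically opposite) or three points (on a circumcircle).
The minimum enclosing circle is determined by three boundary points: (0, -5), (3, 6), (-4, 7).
Their circumcentre is (-1.25, 1.25) with r² = 40.625.
The farthest remaining point (3, 5) is at distance² 32.125 ≤ 40.625.

40.625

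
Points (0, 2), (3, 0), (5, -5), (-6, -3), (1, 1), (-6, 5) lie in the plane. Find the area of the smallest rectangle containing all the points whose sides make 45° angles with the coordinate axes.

In coordinates u = x + y, v = x − y the rectangle is axis-aligned; the map (x,y)→(u,v) scales areas by 2.
u-values: 2, 3, 0, -9, 2, -1; range = 3 − (-9) = 12.
v-values: -2, 3, 10, -3, 0, -11; range = 10 − (-11) = 21.
Area = (12 × 21) / 2 = 126.

126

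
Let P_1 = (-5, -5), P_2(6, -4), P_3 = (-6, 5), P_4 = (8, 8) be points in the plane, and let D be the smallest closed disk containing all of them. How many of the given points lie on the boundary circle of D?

2

The farthest pair is P_1–P_4 with squared distance 338. The circle on this segment as diameter has centre (1.5, 1.5) and r² = 338/4 = 84.5.
Check P_2: distance² to centre = 50.5 ≤ 84.5, so it lies inside.
All remaining points lie in this disk, and no smaller disk contains both endpoints, so this is the minimum enclosing circle.
The points at distance exactly r from the centre are P_1, P_4 — 2 points.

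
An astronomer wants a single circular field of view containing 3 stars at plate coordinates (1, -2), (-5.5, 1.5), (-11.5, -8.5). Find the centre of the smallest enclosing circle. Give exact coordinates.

(-5.25, -5.25)

Call the three points A, B, C in the order given.
Side lengths²: AB² = 54.5, AC² = 198.5, BC² = 136.
Since AC² = 198.5 ≥ 136 + 54.5 = 190.5, the angle opposite AC is not acute, so the smallest enclosing circle has AC as diameter.
Centre = midpoint of AC = (-5.25, -5.25), r² = 198.5/4 = 49.625.
Centre = (-5.25, -5.25).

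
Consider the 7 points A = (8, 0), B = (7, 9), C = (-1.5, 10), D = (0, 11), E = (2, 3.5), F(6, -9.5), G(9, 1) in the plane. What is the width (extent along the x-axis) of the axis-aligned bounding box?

10.5

max x = 9, min x = -1.5, so width = 10.5.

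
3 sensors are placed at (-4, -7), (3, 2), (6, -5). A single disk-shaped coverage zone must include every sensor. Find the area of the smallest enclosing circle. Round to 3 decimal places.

Call the three points A, B, C in the order given.
Side lengths²: AB² = 130, AC² = 104, BC² = 58.
Since AB² = 130 < 104 + 58 = 162, the triangle is acute, so the smallest enclosing circle is the circumcircle.
Circumcentre = (17/38, -123/38), r² = 24505/722.
Area = π·r² = π·24505/722 ≈ 106.627.

106.627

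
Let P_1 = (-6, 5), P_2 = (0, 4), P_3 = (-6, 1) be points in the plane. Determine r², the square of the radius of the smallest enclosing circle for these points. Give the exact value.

Side lengths²: P_1P_2² = 37, P_1P_3² = 16, P_2P_3² = 45.
Since P_2P_3² = 45 < 37 + 16 = 53, the triangle is acute, so the smallest enclosing circle is the circumcircle.
Circumcentre = (-3.25, 3), r² = 11.5625.

11.5625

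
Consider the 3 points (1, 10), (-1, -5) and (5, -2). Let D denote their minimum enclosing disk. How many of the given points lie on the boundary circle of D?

Call the three points A, B, C in the order given.
Side lengths²: AB² = 229, AC² = 160, BC² = 45.
Since AB² = 229 ≥ 160 + 45 = 205, the angle opposite AB is not acute, so the smallest enclosing circle has AB as diameter.
Centre = midpoint of AB = (0, 2.5), r² = 229/4 = 57.25.
The points at distance exactly r from the centre are (1, 10), (-1, -5) — 2 points.

2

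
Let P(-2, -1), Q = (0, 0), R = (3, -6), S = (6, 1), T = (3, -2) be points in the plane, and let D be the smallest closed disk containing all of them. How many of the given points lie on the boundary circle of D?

3

The minimum enclosing circle of a finite set is fixed by two of the points (as a diameter) or three (as a circumcircle).
The minimum enclosing circle is determined by three boundary points: P, R, S.
Their circumcentre is (2.4, -1.6) with r² = 19.72.
The farthest remaining point Q is at distance² 8.32 ≤ 19.72.
The points at distance exactly r from the centre are P, R, S — 3 points.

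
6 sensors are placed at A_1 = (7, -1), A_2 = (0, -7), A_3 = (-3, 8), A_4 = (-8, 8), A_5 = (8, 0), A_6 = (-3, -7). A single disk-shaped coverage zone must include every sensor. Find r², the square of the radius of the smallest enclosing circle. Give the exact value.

85

The minimum enclosing circle of a finite set is fixed by two of the points (as a diameter) or three (as a circumcircle).
The minimum enclosing circle is determined by three boundary points: A_4, A_5, A_6.
Their circumcentre is (-1, 2) with r² = 85.
The farthest remaining point A_2 is at distance² 82 ≤ 85.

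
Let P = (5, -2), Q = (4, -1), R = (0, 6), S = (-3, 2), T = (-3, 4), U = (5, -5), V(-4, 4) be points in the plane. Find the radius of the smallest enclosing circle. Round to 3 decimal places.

6.368

The minimum enclosing circle of a finite set is fixed by two of the points (as a diameter) or three (as a circumcircle).
The minimum enclosing circle is determined by three boundary points: R, U, V.
Their circumcentre is (2/3, -1/3) with r² = 365/9.
The farthest remaining point T is at distance² 290/9 ≤ 365/9.
r = √(365/9) ≈ 6.368.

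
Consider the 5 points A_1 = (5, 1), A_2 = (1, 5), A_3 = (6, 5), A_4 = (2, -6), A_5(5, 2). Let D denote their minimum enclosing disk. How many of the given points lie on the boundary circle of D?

3

The minimum enclosing circle of a finite set is fixed by two of the points (as a diameter) or three (as a circumcircle).
The minimum enclosing circle is determined by three boundary points: A_2, A_3, A_4.
Their circumcentre is (3.5, -7/22) with r² = 8357/242.
The farthest remaining point A_5 is at distance² 1845/242 ≤ 8357/242.
The points at distance exactly r from the centre are A_2, A_3, A_4 — 3 points.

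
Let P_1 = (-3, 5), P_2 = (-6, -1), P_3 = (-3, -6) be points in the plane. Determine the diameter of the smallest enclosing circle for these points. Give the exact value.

Side lengths²: P_1P_2² = 45, P_1P_3² = 121, P_2P_3² = 34.
Since P_1P_3² = 121 ≥ 45 + 34 = 79, the angle opposite P_1P_3 is not acute, so the smallest enclosing circle has P_1P_3 as diameter.
Centre = midpoint of P_1P_3 = (-3, -0.5), r² = 121/4 = 30.25.
Diameter = 2r = 2√(30.25) = 11.

11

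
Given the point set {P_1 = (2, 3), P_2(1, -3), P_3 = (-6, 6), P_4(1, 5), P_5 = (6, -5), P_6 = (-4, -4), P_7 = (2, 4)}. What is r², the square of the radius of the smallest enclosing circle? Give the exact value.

66.25

The farthest pair is P_3–P_5 with squared distance 265. The circle on this segment as diameter has centre (0, 0.5) and r² = 265/4 = 66.25.
Check P_1: distance² to centre = 10.25 ≤ 66.25, so it lies inside.
All remaining points lie in this disk, and no smaller disk contains both endpoints, so this is the minimum enclosing circle.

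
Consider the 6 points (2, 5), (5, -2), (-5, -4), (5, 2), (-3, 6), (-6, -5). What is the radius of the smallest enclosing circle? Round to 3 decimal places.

6.648

A smallest enclosing disk is always determined by at most three of the input points on its boundary.
The minimum enclosing circle is determined by three boundary points: (5, 2), (-3, 6), (-6, -5).
Their circumcentre is (-1.2, -0.4) with r² = 44.2.
The farthest remaining point (5, -2) is at distance² 41 ≤ 44.2.
r = √(44.2) ≈ 6.648.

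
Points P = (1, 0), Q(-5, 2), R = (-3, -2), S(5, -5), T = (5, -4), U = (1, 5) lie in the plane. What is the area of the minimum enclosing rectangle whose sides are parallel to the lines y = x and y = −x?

93.5

In coordinates u = x + y, v = x − y the rectangle is axis-aligned; the map (x,y)→(u,v) scales areas by 2.
u-values: 1, -3, -5, 0, 1, 6; range = 6 − (-5) = 11.
v-values: 1, -7, -1, 10, 9, -4; range = 10 − (-7) = 17.
Area = (11 × 17) / 2 = 93.5.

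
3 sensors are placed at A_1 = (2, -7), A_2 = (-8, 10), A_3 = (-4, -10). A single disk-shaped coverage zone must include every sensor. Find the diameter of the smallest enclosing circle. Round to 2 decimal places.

Side lengths²: A_1A_2² = 389, A_1A_3² = 45, A_2A_3² = 416.
Since A_2A_3² = 416 < 389 + 45 = 434, the triangle is acute, so the smallest enclosing circle is the circumcircle.
Circumcentre = (-117/22, 3/22), r² = 25285/242.
Diameter = 2r = 2√(25285/242) ≈ 20.44.

20.44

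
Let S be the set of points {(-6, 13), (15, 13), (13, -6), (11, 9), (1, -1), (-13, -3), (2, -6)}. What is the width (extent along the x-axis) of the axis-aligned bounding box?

max x = 15, min x = -13, so width = 28.

28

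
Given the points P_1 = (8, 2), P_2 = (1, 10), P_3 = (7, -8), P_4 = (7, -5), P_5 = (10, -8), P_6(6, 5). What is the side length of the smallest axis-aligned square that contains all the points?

18

The bounding box has width 9 and height 18.
An axis-aligned square enclosing the set must have side ≥ max(width, height).
So the minimum side is max(9, 18) = 18.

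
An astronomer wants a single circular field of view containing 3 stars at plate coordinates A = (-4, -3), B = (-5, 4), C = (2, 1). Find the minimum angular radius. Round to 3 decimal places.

Side lengths²: AB² = 50, AC² = 52, BC² = 58.
Since BC² = 58 < 52 + 50 = 102, the triangle is acute, so the smallest enclosing circle is the circumcircle.
Circumcentre = (-51/23, 19/23), r² = 9425/529.
r = √(9425/529) ≈ 4.221.

4.221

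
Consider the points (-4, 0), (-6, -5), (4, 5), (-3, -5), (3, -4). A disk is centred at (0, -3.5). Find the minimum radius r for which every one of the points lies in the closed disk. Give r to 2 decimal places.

9.39

The required radius is the distance from (0, -3.5) to the farthest point.
Squared distances: 28.25, 38.25, 88.25, 11.25, 9.25.
Maximum is 88.25, attained at (4, 5).
r = √(88.25) ≈ 9.39.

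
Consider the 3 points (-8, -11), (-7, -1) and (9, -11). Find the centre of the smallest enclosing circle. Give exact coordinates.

Call the three points A, B, C in the order given.
Side lengths²: AB² = 101, AC² = 289, BC² = 356.
Since BC² = 356 < 289 + 101 = 390, the triangle is acute, so the smallest enclosing circle is the circumcircle.
Circumcentre = (0.5, -6.8), r² = 89.89.
Centre = (0.5, -6.8).

(0.5, -6.8)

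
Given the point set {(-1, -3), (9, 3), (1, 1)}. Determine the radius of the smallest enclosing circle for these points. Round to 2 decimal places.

5.83

Call the three points A, B, C in the order given.
Side lengths²: AB² = 136, AC² = 20, BC² = 68.
Since AB² = 136 ≥ 68 + 20 = 88, the angle opposite AB is not acute, so the smallest enclosing circle has AB as diameter.
Centre = midpoint of AB = (4, 0), r² = 136/4 = 34.
r = √34 ≈ 5.83.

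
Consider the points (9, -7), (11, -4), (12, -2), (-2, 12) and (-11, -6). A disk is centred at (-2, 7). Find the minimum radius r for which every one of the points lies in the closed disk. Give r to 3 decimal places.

17.804

The required radius is the distance from (-2, 7) to the farthest point.
Squared distances: 317, 290, 277, 25, 250.
Maximum is 317, attained at (9, -7).
r = √317 ≈ 17.804.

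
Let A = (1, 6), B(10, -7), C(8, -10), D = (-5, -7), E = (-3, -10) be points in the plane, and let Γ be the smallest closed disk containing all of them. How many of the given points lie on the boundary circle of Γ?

3

By Welzl's lemma the MEC is supported by two points (diametrically opposite) or three points (on a circumcircle).
The minimum enclosing circle is determined by three boundary points: A, C, E.
Their circumcentre is (2.5, -2.875) with r² = 81.015625.
The farthest remaining point B is at distance² 73.265625 ≤ 81.015625.
The points at distance exactly r from the centre are A, C, E — 3 points.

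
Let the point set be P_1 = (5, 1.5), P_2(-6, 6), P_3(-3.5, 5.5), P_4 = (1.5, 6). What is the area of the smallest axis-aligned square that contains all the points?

121

The bounding box has width 11 and height 4.5.
An axis-aligned square enclosing the set must have side ≥ max(width, height).
So the minimum side is max(11, 4.5) = 11.
Area = 11² = 121.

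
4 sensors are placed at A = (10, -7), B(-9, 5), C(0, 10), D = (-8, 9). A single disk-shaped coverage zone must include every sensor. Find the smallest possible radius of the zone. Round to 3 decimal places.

A smallest enclosing disk is always determined by at most three of the input points on its boundary.
The farthest pair is A–D with squared distance 580. The circle on this segment as diameter has centre (1, 1) and r² = 580/4 = 145.
Check B: distance² to centre = 116 ≤ 145, so it lies inside.
All remaining points lie in this disk, and no smaller disk contains both endpoints, so this is the minimum enclosing circle.
r = √145 ≈ 12.042.

12.042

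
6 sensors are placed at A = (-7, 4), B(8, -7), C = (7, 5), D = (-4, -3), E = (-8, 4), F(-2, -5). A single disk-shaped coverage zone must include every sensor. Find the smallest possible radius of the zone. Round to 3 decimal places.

9.708

The farthest pair is B–E with squared distance 377. The circle on this segment as diameter has centre (0, -1.5) and r² = 377/4 = 94.25.
Check A: distance² to centre = 79.25 ≤ 94.25, so it lies inside.
All remaining points lie in this disk, and no smaller disk contains both endpoints, so this is the minimum enclosing circle.
r = √(94.25) ≈ 9.708.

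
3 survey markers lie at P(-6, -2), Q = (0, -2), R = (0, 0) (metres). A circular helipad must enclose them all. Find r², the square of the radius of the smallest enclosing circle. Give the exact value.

10

Side lengths²: PQ² = 36, PR² = 40, QR² = 4.
Since PR² = 40 ≥ 36 + 4 = 40, the angle opposite PR is not acute, so the smallest enclosing circle has PR as diameter.
Centre = midpoint of PR = (-3, -1), r² = 40/4 = 10.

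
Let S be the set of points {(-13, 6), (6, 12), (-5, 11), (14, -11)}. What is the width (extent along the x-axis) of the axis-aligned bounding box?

27

max x = 14, min x = -13, so width = 27.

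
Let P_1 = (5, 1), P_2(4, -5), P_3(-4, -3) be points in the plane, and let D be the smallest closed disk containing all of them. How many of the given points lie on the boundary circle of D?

3

Side lengths²: P_1P_2² = 37, P_1P_3² = 97, P_2P_3² = 68.
Since P_1P_3² = 97 < 68 + 37 = 105, the triangle is acute, so the smallest enclosing circle is the circumcircle.
Circumcentre = (0.66, -1.36), r² = 24.4052.
The points at distance exactly r from the centre are P_1, P_2, P_3 — 3 points.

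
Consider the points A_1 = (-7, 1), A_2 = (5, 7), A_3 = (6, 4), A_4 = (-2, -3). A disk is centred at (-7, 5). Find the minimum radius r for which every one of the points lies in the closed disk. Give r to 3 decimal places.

The required radius is the distance from (-7, 5) to the farthest point.
Squared distances: 16, 148, 170, 89.
Maximum is 170, attained at A_3.
r = √170 ≈ 13.038.

13.038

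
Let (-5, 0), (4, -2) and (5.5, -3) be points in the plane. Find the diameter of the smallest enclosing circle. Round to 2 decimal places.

Call the three points A, B, C in the order given.
Side lengths²: AB² = 85, AC² = 119.25, BC² = 3.25.
Since AC² = 119.25 ≥ 85 + 3.25 = 88.25, the angle opposite AC is not acute, so the smallest enclosing circle has AC as diameter.
Centre = midpoint of AC = (0.25, -1.5), r² = 119.25/4 = 29.8125.
Diameter = 2r = 2√(29.8125) ≈ 10.92.

10.92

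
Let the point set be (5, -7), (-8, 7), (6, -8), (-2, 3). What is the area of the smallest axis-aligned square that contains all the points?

The bounding box has width 14 and height 15.
An axis-aligned square enclosing the set must have side ≥ max(width, height).
So the minimum side is max(14, 15) = 15.
Area = 15² = 225.

225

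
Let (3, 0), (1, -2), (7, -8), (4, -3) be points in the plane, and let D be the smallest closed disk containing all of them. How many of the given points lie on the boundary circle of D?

3

The minimum enclosing circle of a finite set is fixed by two of the points (as a diameter) or three (as a circumcircle).
The farthest pair is (3, 0)–(7, -8) with squared distance 80. The circle on this segment as diameter has centre (5, -4) and r² = 80/4 = 20.
Check (1, -2): distance² to centre = 20 ≤ 20, so it lies inside.
All remaining points lie in this disk, and no smaller disk contains both endpoints, so this is the minimum enclosing circle.
The points at distance exactly r from the centre are (3, 0), (1, -2), (7, -8) — 3 points.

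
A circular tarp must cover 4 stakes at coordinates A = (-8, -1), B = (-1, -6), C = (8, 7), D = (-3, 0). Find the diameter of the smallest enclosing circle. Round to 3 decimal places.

17.890

A smallest enclosing disk is always determined by at most three of the input points on its boundary.
The minimum enclosing circle is determined by three boundary points: A, B, C.
Their circumcentre is (1/17, 49/17) with r² = 23125/289.
The farthest remaining point D is at distance² 5105/289 ≤ 23125/289.
Diameter = 2r = 2√(23125/289) ≈ 17.890.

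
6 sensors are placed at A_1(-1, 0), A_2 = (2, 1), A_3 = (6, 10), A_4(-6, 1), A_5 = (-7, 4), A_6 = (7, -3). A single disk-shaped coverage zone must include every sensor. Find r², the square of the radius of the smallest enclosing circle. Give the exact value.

A smallest enclosing disk is always determined by at most three of the input points on its boundary.
The minimum enclosing circle is determined by three boundary points: A_3, A_5, A_6.
Their circumcentre is (1.3, 3.1) with r² = 69.7.
The farthest remaining point A_4 is at distance² 57.7 ≤ 69.7.

69.7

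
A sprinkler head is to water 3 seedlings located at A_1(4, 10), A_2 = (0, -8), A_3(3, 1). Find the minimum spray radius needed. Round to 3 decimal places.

9.220

Side lengths²: A_1A_2² = 340, A_1A_3² = 82, A_2A_3² = 90.
Since A_1A_2² = 340 ≥ 90 + 82 = 172, the angle opposite A_1A_2 is not acute, so the smallest enclosing circle has A_1A_2 as diameter.
Centre = midpoint of A_1A_2 = (2, 1), r² = 340/4 = 85.
r = √85 ≈ 9.220.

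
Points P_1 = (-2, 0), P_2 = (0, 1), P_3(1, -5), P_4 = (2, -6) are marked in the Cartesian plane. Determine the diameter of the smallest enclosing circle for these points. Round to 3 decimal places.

7.337

By Welzl's lemma the MEC is supported by two points (diametrically opposite) or three points (on a circumcircle).
The minimum enclosing circle is determined by three boundary points: P_1, P_2, P_4.
Their circumcentre is (0.5625, -2.625) with r² = 13.45703125.
The farthest remaining point P_3 is at distance² 5.83203125 ≤ 13.45703125.
Diameter = 2r = 2√(13.45703125) ≈ 7.337.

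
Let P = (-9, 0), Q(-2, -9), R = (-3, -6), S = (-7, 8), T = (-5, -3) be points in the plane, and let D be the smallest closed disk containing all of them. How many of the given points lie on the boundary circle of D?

2

The farthest pair is Q–S with squared distance 314. The circle on this segment as diameter has centre (-4.5, -0.5) and r² = 314/4 = 78.5.
Check P: distance² to centre = 20.5 ≤ 78.5, so it lies inside.
All remaining points lie in this disk, and no smaller disk contains both endpoints, so this is the minimum enclosing circle.
The points at distance exactly r from the centre are Q, S — 2 points.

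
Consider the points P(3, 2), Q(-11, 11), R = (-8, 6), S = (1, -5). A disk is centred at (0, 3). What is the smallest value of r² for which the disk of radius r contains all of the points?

The required radius is the distance from (0, 3) to the farthest point.
Squared distances: 10, 185, 73, 65.
Maximum is 185, attained at Q.

185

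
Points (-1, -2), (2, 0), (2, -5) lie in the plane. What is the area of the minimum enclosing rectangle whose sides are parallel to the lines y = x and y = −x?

In coordinates u = x + y, v = x − y the rectangle is axis-aligned; the map (x,y)→(u,v) scales areas by 2.
u-values: -3, 2, -3; range = 2 − (-3) = 5.
v-values: 1, 2, 7; range = 7 − 1 = 6.
Area = (5 × 6) / 2 = 15.

15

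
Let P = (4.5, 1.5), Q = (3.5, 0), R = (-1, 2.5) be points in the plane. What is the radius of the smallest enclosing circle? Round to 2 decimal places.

Side lengths²: PQ² = 3.25, PR² = 31.25, QR² = 26.5.
Since PR² = 31.25 ≥ 26.5 + 3.25 = 29.75, the angle opposite PR is not acute, so the smallest enclosing circle has PR as diameter.
Centre = midpoint of PR = (1.75, 2), r² = 31.25/4 = 7.8125.
r = √(7.8125) ≈ 2.80.

2.80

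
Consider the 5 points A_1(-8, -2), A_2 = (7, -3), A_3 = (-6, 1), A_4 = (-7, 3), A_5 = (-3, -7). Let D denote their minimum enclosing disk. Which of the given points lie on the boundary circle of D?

The minimum enclosing circle is determined by three boundary points: A_1, A_2, A_4.
Their circumcentre is (-15/38, -35/38) with r² = 42601/722.
The farthest remaining point A_5 is at distance² 31581/722 ≤ 42601/722.
The points at distance exactly r from the centre are A_1, A_2, A_4 — 3 points.

A_1, A_2, A_4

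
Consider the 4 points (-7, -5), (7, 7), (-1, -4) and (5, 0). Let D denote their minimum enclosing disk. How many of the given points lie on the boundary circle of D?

A smallest enclosing disk is always determined by at most three of the input points on its boundary.
The farthest pair is (-7, -5)–(7, 7) with squared distance 340. The circle on this segment as diameter has centre (0, 1) and r² = 340/4 = 85.
Check (-1, -4): distance² to centre = 26 ≤ 85, so it lies inside.
All remaining points lie in this disk, and no smaller disk contains both endpoints, so this is the minimum enclosing circle.
The points at distance exactly r from the centre are (-7, -5), (7, 7) — 2 points.

2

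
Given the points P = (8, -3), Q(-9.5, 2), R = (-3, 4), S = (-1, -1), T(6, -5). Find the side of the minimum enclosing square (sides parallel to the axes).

The bounding box has width 17.5 and height 9.
An axis-aligned square enclosing the set must have side ≥ max(width, height).
So the minimum side is max(17.5, 9) = 17.5.

17.5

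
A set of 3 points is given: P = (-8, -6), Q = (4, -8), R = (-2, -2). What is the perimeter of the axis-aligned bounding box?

36

Width = max x − min x = 4 − (-8) = 12.
Height = max y − min y = -2 − (-8) = 6.
Perimeter = 2(12 + 6) = 36.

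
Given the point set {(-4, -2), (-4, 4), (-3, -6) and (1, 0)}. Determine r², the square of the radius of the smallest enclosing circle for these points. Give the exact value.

25.25

By Welzl's lemma the MEC is supported by two points (diametrically opposite) or three points (on a circumcircle).
The farthest pair is (-4, 4)–(-3, -6) with squared distance 101. The circle on this segment as diameter has centre (-3.5, -1) and r² = 101/4 = 25.25.
Check (-4, -2): distance² to centre = 1.25 ≤ 25.25, so it lies inside.
All remaining points lie in this disk, and no smaller disk contains both endpoints, so this is the minimum enclosing circle.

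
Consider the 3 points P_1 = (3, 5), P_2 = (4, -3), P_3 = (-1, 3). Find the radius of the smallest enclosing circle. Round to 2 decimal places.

4.14

Side lengths²: P_1P_2² = 65, P_1P_3² = 20, P_2P_3² = 61.
Since P_1P_2² = 65 < 61 + 20 = 81, the triangle is acute, so the smallest enclosing circle is the circumcircle.
Circumcentre = (87/34, 15/17), r² = 19825/1156.
r = √(19825/1156) ≈ 4.14.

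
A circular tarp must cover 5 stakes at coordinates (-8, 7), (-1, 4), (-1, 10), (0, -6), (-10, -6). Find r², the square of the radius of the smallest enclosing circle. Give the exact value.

84.5791015625

A smallest enclosing disk is always determined by at most three of the input points on its boundary.
The minimum enclosing circle is determined by three boundary points: (-1, 10), (0, -6), (-10, -6).
Their circumcentre is (-5, 1.71875) with r² = 84.5791015625.
The farthest remaining point (-8, 7) is at distance² 36.8916015625 ≤ 84.5791015625.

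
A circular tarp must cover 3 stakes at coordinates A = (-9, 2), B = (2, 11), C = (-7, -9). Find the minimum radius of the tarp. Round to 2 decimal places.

10.97

Side lengths²: AB² = 202, AC² = 125, BC² = 481.
Since BC² = 481 ≥ 202 + 125 = 327, the angle opposite BC is not acute, so the smallest enclosing circle has BC as diameter.
Centre = midpoint of BC = (-2.5, 1), r² = 481/4 = 120.25.
r = √(120.25) ≈ 10.97.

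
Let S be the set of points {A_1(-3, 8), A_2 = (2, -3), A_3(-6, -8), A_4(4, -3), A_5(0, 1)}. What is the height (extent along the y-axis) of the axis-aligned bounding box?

max y = 8, min y = -8, so height = 16.

16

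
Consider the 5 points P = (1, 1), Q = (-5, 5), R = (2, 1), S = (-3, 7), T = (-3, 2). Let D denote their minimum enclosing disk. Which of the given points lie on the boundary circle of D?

Q, R, S

A smallest enclosing disk is always determined by at most three of the input points on its boundary.
The minimum enclosing circle is determined by three boundary points: Q, R, S.
Their circumcentre is (-29/22, 73/22) with r² = 3965/242.
The farthest remaining point P is at distance² 2601/242 ≤ 3965/242.
The points at distance exactly r from the centre are Q, R, S — 3 points.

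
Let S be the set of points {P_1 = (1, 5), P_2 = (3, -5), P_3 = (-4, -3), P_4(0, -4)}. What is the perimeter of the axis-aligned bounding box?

34

Width = max x − min x = 3 − (-4) = 7.
Height = max y − min y = 5 − (-5) = 10.
Perimeter = 2(7 + 10) = 34.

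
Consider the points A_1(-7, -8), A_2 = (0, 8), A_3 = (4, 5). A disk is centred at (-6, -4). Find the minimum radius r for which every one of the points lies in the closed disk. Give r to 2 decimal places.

The required radius is the distance from (-6, -4) to the farthest point.
Squared distances: 17, 180, 181.
Maximum is 181, attained at A_3.
r = √181 ≈ 13.45.

13.45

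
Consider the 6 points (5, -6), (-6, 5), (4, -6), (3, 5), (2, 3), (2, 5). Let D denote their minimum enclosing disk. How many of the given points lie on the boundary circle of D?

2

The farthest pair is (5, -6)–(-6, 5) with squared distance 242. The circle on this segment as diameter has centre (-0.5, -0.5) and r² = 242/4 = 60.5.
Check (4, -6): distance² to centre = 50.5 ≤ 60.5, so it lies inside.
All remaining points lie in this disk, and no smaller disk contains both endpoints, so this is the minimum enclosing circle.
The points at distance exactly r from the centre are (5, -6), (-6, 5) — 2 points.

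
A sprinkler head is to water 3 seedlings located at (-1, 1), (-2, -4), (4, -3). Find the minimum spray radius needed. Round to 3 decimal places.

3.424

Call the three points A, B, C in the order given.
Side lengths²: AB² = 26, AC² = 41, BC² = 37.
Since AC² = 41 < 37 + 26 = 63, the triangle is acute, so the smallest enclosing circle is the circumcircle.
Circumcentre = (43/58, -113/58), r² = 19721/1682.
r = √(19721/1682) ≈ 3.424.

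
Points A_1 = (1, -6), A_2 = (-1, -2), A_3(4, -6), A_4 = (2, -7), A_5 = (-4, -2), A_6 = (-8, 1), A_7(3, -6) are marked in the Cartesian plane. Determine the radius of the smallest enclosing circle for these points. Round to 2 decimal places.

6.95

A smallest enclosing disk is always determined by at most three of the input points on its boundary.
The farthest pair is A_3–A_6 with squared distance 193. The circle on this segment as diameter has centre (-2, -2.5) and r² = 193/4 = 48.25.
Check A_1: distance² to centre = 21.25 ≤ 48.25, so it lies inside.
All remaining points lie in this disk, and no smaller disk contains both endpoints, so this is the minimum enclosing circle.
r = √(48.25) ≈ 6.95.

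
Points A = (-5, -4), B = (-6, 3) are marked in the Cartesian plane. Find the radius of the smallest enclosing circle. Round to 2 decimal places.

The smallest circle enclosing two points has them as diameter endpoints.
Centre = midpoint = (-5.5, -0.5); r² = |AB|²/4 = 50/4 = 12.5.
r = √(12.5) ≈ 3.54.

3.54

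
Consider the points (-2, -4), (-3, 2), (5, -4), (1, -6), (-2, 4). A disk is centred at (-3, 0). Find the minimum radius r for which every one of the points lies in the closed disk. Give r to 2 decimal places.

The required radius is the distance from (-3, 0) to the farthest point.
Squared distances: 17, 4, 80, 52, 17.
Maximum is 80, attained at (5, -4).
r = √80 ≈ 8.94.

8.94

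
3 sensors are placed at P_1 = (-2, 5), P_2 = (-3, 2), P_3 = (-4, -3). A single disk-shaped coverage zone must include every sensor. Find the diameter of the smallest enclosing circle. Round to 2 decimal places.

8.25

Side lengths²: P_1P_2² = 10, P_1P_3² = 68, P_2P_3² = 26.
Since P_1P_3² = 68 ≥ 26 + 10 = 36, the angle opposite P_1P_3 is not acute, so the smallest enclosing circle has P_1P_3 as diameter.
Centre = midpoint of P_1P_3 = (-3, 1), r² = 68/4 = 17.
Diameter = 2r = 2√17 ≈ 8.25.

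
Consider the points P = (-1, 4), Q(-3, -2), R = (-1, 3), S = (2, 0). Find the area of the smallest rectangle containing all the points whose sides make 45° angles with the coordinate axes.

28

In coordinates u = x + y, v = x − y the rectangle is axis-aligned; the map (x,y)→(u,v) scales areas by 2.
u-values: 3, -5, 2, 2; range = 3 − (-5) = 8.
v-values: -5, -1, -4, 2; range = 2 − (-5) = 7.
Area = (8 × 7) / 2 = 28.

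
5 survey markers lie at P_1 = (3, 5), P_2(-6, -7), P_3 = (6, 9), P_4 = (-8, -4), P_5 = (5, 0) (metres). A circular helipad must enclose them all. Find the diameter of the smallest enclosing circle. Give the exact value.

20

By Welzl's lemma the MEC is supported by two points (diametrically opposite) or three points (on a circumcircle).
The farthest pair is P_2–P_3 with squared distance 400. The circle on this segment as diameter has centre (0, 1) and r² = 400/4 = 100.
Check P_1: distance² to centre = 25 ≤ 100, so it lies inside.
All remaining points lie in this disk, and no smaller disk contains both endpoints, so this is the minimum enclosing circle.
Diameter = 2r = 2√100 = 20.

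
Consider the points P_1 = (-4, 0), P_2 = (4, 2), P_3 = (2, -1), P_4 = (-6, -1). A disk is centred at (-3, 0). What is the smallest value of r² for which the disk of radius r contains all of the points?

53

The required radius is the distance from (-3, 0) to the farthest point.
Squared distances: 1, 53, 26, 10.
Maximum is 53, attained at P_2.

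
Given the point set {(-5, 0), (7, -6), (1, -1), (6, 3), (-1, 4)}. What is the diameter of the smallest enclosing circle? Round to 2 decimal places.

13.58

By Welzl's lemma the MEC is supported by two points (diametrically opposite) or three points (on a circumcircle).
The minimum enclosing circle is determined by three boundary points: (-5, 0), (7, -6), (6, 3).
Their circumcentre is (25/17, -35/17) with r² = 13325/289.
The farthest remaining point (-1, 4) is at distance² 12373/289 ≤ 13325/289.
Diameter = 2r = 2√(13325/289) ≈ 13.58.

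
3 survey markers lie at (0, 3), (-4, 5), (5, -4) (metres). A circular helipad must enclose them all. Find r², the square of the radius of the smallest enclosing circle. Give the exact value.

Call the three points A, B, C in the order given.
Side lengths²: AB² = 20, AC² = 74, BC² = 162.
Since BC² = 162 ≥ 74 + 20 = 94, the angle opposite BC is not acute, so the smallest enclosing circle has BC as diameter.
Centre = midpoint of BC = (0.5, 0.5), r² = 162/4 = 40.5.

40.5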